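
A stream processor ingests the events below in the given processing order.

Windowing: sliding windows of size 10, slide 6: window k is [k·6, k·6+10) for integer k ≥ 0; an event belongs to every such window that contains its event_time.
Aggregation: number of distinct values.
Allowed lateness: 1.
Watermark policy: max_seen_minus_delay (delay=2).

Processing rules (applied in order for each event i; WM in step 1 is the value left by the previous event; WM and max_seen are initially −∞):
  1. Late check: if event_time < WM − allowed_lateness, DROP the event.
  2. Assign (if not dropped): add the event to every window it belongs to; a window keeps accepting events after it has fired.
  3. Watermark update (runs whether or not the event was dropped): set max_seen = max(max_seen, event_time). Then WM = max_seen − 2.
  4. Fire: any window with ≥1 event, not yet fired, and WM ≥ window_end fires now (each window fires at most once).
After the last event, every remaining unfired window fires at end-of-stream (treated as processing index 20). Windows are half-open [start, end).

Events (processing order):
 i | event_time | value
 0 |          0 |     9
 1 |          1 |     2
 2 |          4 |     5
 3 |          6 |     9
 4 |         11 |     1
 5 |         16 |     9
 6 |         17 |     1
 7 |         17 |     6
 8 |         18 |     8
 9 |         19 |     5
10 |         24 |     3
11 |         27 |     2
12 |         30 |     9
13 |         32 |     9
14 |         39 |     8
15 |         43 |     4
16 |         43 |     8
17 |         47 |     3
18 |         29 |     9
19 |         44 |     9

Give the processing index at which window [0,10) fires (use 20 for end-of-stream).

5

i=0 t=0 v=9: → [0,10); WM=-2
i=1 t=1 v=2: → [0,10); WM=-1
i=2 t=4 v=5: → [0,10); WM=2
i=3 t=6 v=9: → [6,16),[0,10); WM=4
i=4 t=11 v=1: → [6,16); WM=9
i=5 t=16 v=9: → [12,22); WM=14; [0,10) fires=3
i=6 t=17 v=1: → [12,22); WM=15
i=7 t=17 v=6: → [12,22); WM=15
i=8 t=18 v=8: → [18,28),[12,22); WM=16; [6,16) fires=2
i=9 t=19 v=5: → [18,28),[12,22); WM=17
i=10 t=24 v=3: → [24,34),[18,28); WM=22; [12,22) fires=5
i=11 t=27 v=2: → [24,34),[18,28); WM=25
i=12 t=30 v=9: → [30,40),[24,34); WM=28; [18,28) fires=4
i=13 t=32 v=9: → [30,40),[24,34); WM=30
i=14 t=39 v=8: → [36,46),[30,40); WM=37; [24,34) fires=3
i=15 t=43 v=4: → [42,52),[36,46); WM=41; [30,40) fires=2
i=16 t=43 v=8: → [42,52),[36,46); WM=41
i=17 t=47 v=3: → [42,52); WM=45
i=18 t=29 v=9: DROP (t<45-1); WM=45
i=19 t=44 v=9: → [42,52),[36,46); WM=45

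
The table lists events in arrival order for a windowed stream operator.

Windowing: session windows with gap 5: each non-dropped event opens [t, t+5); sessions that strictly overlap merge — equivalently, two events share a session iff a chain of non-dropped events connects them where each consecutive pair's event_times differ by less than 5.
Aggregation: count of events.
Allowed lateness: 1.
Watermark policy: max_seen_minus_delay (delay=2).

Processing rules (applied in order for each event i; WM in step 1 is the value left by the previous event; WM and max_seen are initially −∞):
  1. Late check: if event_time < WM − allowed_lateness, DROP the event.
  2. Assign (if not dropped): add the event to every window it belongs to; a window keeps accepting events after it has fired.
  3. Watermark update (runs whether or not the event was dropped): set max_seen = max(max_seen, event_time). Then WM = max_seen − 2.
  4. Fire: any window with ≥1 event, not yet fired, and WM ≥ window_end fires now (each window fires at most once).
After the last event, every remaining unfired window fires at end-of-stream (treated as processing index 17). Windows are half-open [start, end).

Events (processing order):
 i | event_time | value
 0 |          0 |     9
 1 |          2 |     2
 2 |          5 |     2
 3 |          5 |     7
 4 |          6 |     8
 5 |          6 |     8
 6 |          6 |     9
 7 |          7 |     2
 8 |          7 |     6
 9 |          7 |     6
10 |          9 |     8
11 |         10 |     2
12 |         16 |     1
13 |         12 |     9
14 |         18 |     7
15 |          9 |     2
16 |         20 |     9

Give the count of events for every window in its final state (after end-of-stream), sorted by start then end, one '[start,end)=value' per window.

[0,15)=12 [16,25)=3

i=0 t=0 v=9: → [0,5); WM=-2
i=1 t=2 v=2: → [0,7); WM=0
i=2 t=5 v=2: → [0,10); WM=3
i=3 t=5 v=7: → [0,10); WM=3
i=4 t=6 v=8: → [0,11); WM=4
i=5 t=6 v=8: → [0,11); WM=4
i=6 t=6 v=9: → [0,11); WM=4
i=7 t=7 v=2: → [0,12); WM=5
i=8 t=7 v=6: → [0,12); WM=5
i=9 t=7 v=6: → [0,12); WM=5
i=10 t=9 v=8: → [0,14); WM=7
i=11 t=10 v=2: → [0,15); WM=8
i=12 t=16 v=1: → [16,21); WM=14
i=13 t=12 v=9: DROP (t<14-1); WM=14
i=14 t=18 v=7: → [16,23); WM=16
i=15 t=9 v=2: DROP (t<16-1); WM=16
i=16 t=20 v=9: → [16,25); WM=18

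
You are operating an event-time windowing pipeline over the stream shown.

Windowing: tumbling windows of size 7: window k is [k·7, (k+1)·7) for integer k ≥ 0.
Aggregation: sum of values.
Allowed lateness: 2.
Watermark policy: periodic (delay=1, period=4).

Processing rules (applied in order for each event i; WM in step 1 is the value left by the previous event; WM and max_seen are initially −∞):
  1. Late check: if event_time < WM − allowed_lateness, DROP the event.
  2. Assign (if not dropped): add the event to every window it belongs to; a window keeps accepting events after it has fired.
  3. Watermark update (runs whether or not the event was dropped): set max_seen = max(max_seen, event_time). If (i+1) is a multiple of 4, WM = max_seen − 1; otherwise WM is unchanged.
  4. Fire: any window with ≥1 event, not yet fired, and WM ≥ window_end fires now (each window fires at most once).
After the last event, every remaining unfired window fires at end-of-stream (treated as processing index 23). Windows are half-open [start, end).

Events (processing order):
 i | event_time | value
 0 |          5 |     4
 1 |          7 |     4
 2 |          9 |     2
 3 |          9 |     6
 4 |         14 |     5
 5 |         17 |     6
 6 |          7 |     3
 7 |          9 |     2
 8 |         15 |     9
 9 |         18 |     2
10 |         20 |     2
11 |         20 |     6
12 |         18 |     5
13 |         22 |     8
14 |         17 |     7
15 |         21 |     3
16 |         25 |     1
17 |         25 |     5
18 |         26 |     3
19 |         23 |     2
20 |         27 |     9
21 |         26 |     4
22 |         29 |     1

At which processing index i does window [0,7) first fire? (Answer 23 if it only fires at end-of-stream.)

i=0 t=5 v=4: → [0,7); WM=−∞
i=1 t=7 v=4: → [7,14); WM=−∞
i=2 t=9 v=2: → [7,14); WM=−∞
i=3 t=9 v=6: → [7,14); WM=8; [0,7) fires=4
i=4 t=14 v=5: → [14,21); WM=8
i=5 t=17 v=6: → [14,21); WM=8
i=6 t=7 v=3: → [7,14); WM=8
i=7 t=9 v=2: → [7,14); WM=16; [7,14) fires=17
i=8 t=15 v=9: → [14,21); WM=16
i=9 t=18 v=2: → [14,21); WM=16
i=10 t=20 v=2: → [14,21); WM=16
i=11 t=20 v=6: → [14,21); WM=19
i=12 t=18 v=5: → [14,21); WM=19
i=13 t=22 v=8: → [21,28); WM=19
i=14 t=17 v=7: → [14,21); WM=19
i=15 t=21 v=3: → [21,28); WM=21; [14,21) fires=42
i=16 t=25 v=1: → [21,28); WM=21
i=17 t=25 v=5: → [21,28); WM=21
i=18 t=26 v=3: → [21,28); WM=21
i=19 t=23 v=2: → [21,28); WM=25
i=20 t=27 v=9: → [21,28); WM=25
i=21 t=26 v=4: → [21,28); WM=25
i=22 t=29 v=1: → [28,35); WM=25

3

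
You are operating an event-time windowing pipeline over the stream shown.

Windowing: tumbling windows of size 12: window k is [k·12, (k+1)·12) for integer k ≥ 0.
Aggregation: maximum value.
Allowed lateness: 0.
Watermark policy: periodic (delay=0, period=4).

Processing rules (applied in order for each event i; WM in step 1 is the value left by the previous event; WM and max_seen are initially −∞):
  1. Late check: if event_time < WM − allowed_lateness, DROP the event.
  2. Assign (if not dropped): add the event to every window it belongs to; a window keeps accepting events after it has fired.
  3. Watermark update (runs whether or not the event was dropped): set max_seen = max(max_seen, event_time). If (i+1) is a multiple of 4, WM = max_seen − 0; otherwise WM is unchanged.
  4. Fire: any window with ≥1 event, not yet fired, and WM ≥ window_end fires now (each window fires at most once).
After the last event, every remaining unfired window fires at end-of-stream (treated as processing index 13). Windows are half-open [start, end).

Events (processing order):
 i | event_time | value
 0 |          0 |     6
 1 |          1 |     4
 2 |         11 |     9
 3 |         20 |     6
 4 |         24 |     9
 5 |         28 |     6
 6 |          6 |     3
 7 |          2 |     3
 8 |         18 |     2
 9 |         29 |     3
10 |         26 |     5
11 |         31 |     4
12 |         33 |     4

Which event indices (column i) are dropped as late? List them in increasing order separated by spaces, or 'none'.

6 7 8 10

i=0 t=0 v=6: → [0,12); WM=−∞
i=1 t=1 v=4: → [0,12); WM=−∞
i=2 t=11 v=9: → [0,12); WM=−∞
i=3 t=20 v=6: → [12,24); WM=20; [0,12) fires=9
i=4 t=24 v=9: → [24,36); WM=20
i=5 t=28 v=6: → [24,36); WM=20
i=6 t=6 v=3: DROP (t<20-0); WM=20
i=7 t=2 v=3: DROP (t<20-0); WM=28; [12,24) fires=6
i=8 t=18 v=2: DROP (t<28-0); WM=28
i=9 t=29 v=3: → [24,36); WM=28
i=10 t=26 v=5: DROP (t<28-0); WM=28
i=11 t=31 v=4: → [24,36); WM=31
i=12 t=33 v=4: → [24,36); WM=31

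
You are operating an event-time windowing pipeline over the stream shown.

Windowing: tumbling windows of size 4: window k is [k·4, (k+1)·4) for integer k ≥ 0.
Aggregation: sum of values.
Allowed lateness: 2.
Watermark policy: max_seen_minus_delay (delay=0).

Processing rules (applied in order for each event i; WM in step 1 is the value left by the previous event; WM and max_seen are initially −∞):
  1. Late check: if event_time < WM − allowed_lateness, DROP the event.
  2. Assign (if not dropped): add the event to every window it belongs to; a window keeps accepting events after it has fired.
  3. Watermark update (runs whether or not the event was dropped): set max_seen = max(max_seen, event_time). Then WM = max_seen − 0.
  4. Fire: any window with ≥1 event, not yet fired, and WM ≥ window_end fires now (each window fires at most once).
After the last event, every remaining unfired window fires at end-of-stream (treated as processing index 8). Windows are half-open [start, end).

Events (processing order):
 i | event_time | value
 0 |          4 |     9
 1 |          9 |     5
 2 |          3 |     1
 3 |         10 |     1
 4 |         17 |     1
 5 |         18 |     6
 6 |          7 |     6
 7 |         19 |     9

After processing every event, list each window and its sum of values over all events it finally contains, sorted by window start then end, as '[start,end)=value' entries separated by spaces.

i=0 t=4 v=9: → [4,8); WM=4
i=1 t=9 v=5: → [8,12); WM=9; [4,8) fires=9
i=2 t=3 v=1: DROP (t<9-2); WM=9
i=3 t=10 v=1: → [8,12); WM=10
i=4 t=17 v=1: → [16,20); WM=17; [8,12) fires=6
i=5 t=18 v=6: → [16,20); WM=18
i=6 t=7 v=6: DROP (t<18-2); WM=18
i=7 t=19 v=9: → [16,20); WM=19

[4,8)=9 [8,12)=6 [16,20)=16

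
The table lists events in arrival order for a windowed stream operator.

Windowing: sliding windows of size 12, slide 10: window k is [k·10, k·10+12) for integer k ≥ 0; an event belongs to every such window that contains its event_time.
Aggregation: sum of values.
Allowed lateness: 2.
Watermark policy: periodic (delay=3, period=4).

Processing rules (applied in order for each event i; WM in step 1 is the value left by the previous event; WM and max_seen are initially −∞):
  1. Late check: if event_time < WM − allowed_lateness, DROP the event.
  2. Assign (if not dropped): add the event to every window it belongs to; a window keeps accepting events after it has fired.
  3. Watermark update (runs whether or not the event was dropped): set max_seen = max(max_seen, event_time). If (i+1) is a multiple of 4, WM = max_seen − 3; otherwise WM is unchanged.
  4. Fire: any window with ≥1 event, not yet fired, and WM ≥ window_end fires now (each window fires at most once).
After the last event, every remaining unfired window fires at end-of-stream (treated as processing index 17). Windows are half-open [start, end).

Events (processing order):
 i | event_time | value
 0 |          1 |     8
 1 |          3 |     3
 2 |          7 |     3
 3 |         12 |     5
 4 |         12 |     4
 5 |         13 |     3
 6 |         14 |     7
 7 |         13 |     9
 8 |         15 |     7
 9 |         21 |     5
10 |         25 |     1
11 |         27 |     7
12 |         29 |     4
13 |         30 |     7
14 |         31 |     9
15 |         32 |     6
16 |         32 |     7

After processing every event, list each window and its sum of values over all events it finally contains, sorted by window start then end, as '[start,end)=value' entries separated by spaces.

[0,12)=14 [10,22)=40 [20,32)=33 [30,42)=29

i=0 t=1 v=8: → [0,12); WM=−∞
i=1 t=3 v=3: → [0,12); WM=−∞
i=2 t=7 v=3: → [0,12); WM=−∞
i=3 t=12 v=5: → [10,22); WM=9
i=4 t=12 v=4: → [10,22); WM=9
i=5 t=13 v=3: → [10,22); WM=9
i=6 t=14 v=7: → [10,22); WM=9
i=7 t=13 v=9: → [10,22); WM=11
i=8 t=15 v=7: → [10,22); WM=11
i=9 t=21 v=5: → [20,32),[10,22); WM=11
i=10 t=25 v=1: → [20,32); WM=11
i=11 t=27 v=7: → [20,32); WM=24; [0,12) fires=14 [10,22) fires=40
i=12 t=29 v=4: → [20,32); WM=24
i=13 t=30 v=7: → [30,42),[20,32); WM=24
i=14 t=31 v=9: → [30,42),[20,32); WM=24
i=15 t=32 v=6: → [30,42); WM=29
i=16 t=32 v=7: → [30,42); WM=29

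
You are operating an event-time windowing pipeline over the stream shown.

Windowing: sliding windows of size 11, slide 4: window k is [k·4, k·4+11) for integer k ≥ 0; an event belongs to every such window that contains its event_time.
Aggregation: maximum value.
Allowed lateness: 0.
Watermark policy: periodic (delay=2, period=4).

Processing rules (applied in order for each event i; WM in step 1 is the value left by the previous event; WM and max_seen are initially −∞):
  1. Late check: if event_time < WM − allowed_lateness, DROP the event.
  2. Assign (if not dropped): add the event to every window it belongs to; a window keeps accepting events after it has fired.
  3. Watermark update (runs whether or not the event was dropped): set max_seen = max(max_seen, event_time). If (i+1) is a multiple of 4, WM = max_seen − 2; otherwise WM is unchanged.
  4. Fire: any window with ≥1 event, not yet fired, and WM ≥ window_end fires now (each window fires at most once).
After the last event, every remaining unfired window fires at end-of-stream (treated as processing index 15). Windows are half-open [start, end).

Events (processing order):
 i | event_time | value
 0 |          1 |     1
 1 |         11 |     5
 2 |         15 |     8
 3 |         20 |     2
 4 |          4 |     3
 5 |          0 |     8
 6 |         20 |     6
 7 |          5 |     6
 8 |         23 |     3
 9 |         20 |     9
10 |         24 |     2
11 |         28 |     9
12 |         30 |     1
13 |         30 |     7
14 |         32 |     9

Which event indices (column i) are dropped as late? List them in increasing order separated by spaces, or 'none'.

i=0 t=1 v=1: → [0,11); WM=−∞
i=1 t=11 v=5: → [8,19),[4,15); WM=−∞
i=2 t=15 v=8: → [12,23),[8,19); WM=−∞
i=3 t=20 v=2: → [20,31),[16,27),[12,23); WM=18; [0,11) fires=1 [4,15) fires=5
i=4 t=4 v=3: DROP (t<18-0); WM=18
i=5 t=0 v=8: DROP (t<18-0); WM=18
i=6 t=20 v=6: → [20,31),[16,27),[12,23); WM=18
i=7 t=5 v=6: DROP (t<18-0); WM=18
i=8 t=23 v=3: → [20,31),[16,27); WM=18
i=9 t=20 v=9: → [20,31),[16,27),[12,23); WM=18
i=10 t=24 v=2: → [24,35),[20,31),[16,27); WM=18
i=11 t=28 v=9: → [28,39),[24,35),[20,31); WM=26; [8,19) fires=8 [12,23) fires=9
i=12 t=30 v=1: → [28,39),[24,35),[20,31); WM=26
i=13 t=30 v=7: → [28,39),[24,35),[20,31); WM=26
i=14 t=32 v=9: → [32,43),[28,39),[24,35); WM=26

4 5 7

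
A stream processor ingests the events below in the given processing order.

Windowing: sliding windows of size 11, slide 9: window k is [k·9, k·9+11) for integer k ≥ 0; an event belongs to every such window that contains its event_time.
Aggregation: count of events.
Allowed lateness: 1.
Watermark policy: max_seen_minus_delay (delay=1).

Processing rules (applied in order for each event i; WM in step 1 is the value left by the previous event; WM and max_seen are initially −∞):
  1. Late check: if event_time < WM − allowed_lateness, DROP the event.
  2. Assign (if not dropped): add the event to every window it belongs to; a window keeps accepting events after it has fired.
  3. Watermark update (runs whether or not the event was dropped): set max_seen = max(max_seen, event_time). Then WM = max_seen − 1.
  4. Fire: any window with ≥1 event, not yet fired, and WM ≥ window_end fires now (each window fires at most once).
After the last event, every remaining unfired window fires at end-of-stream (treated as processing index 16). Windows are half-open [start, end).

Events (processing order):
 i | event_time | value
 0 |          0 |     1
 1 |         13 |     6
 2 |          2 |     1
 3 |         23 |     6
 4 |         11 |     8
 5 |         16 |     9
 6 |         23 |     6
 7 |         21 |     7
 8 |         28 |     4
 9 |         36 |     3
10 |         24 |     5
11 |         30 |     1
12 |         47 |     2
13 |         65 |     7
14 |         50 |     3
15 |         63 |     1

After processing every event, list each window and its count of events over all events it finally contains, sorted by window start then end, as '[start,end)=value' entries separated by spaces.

[0,11)=1 [9,20)=1 [18,29)=4 [27,38)=2 [36,47)=1 [45,56)=1 [54,65)=1 [63,74)=2

i=0 t=0 v=1: → [0,11); WM=-1
i=1 t=13 v=6: → [9,20); WM=12; [0,11) fires=1
i=2 t=2 v=1: DROP (t<12-1); WM=12
i=3 t=23 v=6: → [18,29); WM=22; [9,20) fires=1
i=4 t=11 v=8: DROP (t<22-1); WM=22
i=5 t=16 v=9: DROP (t<22-1); WM=22
i=6 t=23 v=6: → [18,29); WM=22
i=7 t=21 v=7: → [18,29); WM=22
i=8 t=28 v=4: → [27,38),[18,29); WM=27
i=9 t=36 v=3: → [36,47),[27,38); WM=35; [18,29) fires=4
i=10 t=24 v=5: DROP (t<35-1); WM=35
i=11 t=30 v=1: DROP (t<35-1); WM=35
i=12 t=47 v=2: → [45,56); WM=46; [27,38) fires=2
i=13 t=65 v=7: → [63,74); WM=64; [36,47) fires=1 [45,56) fires=1
i=14 t=50 v=3: DROP (t<64-1); WM=64
i=15 t=63 v=1: → [63,74),[54,65); WM=64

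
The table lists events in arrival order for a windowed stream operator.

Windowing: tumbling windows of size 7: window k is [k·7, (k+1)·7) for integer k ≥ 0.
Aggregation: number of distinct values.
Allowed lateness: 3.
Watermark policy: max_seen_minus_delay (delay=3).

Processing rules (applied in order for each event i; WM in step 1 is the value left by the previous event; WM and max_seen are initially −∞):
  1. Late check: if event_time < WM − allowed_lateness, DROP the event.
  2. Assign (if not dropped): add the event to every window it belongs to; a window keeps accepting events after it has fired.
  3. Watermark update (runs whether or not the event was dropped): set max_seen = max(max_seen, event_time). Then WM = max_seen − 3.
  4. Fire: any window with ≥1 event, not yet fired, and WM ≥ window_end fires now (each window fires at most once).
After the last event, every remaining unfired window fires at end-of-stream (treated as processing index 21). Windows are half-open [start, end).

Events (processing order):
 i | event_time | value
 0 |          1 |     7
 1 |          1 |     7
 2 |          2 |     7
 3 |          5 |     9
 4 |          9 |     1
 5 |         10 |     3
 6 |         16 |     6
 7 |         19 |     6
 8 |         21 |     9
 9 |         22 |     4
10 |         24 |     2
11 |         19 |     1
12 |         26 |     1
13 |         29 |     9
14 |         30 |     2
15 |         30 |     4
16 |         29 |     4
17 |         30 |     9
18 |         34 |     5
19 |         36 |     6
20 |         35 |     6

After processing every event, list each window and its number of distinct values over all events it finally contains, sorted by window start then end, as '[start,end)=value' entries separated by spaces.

i=0 t=1 v=7: → [0,7); WM=-2
i=1 t=1 v=7: → [0,7); WM=-2
i=2 t=2 v=7: → [0,7); WM=-1
i=3 t=5 v=9: → [0,7); WM=2
i=4 t=9 v=1: → [7,14); WM=6
i=5 t=10 v=3: → [7,14); WM=7; [0,7) fires=2
i=6 t=16 v=6: → [14,21); WM=13
i=7 t=19 v=6: → [14,21); WM=16; [7,14) fires=2
i=8 t=21 v=9: → [21,28); WM=18
i=9 t=22 v=4: → [21,28); WM=19
i=10 t=24 v=2: → [21,28); WM=21; [14,21) fires=1
i=11 t=19 v=1: → [14,21); WM=21
i=12 t=26 v=1: → [21,28); WM=23
i=13 t=29 v=9: → [28,35); WM=26
i=14 t=30 v=2: → [28,35); WM=27
i=15 t=30 v=4: → [28,35); WM=27
i=16 t=29 v=4: → [28,35); WM=27
i=17 t=30 v=9: → [28,35); WM=27
i=18 t=34 v=5: → [28,35); WM=31; [21,28) fires=4
i=19 t=36 v=6: → [35,42); WM=33
i=20 t=35 v=6: → [35,42); WM=33

[0,7)=2 [7,14)=2 [14,21)=2 [21,28)=4 [28,35)=4 [35,42)=1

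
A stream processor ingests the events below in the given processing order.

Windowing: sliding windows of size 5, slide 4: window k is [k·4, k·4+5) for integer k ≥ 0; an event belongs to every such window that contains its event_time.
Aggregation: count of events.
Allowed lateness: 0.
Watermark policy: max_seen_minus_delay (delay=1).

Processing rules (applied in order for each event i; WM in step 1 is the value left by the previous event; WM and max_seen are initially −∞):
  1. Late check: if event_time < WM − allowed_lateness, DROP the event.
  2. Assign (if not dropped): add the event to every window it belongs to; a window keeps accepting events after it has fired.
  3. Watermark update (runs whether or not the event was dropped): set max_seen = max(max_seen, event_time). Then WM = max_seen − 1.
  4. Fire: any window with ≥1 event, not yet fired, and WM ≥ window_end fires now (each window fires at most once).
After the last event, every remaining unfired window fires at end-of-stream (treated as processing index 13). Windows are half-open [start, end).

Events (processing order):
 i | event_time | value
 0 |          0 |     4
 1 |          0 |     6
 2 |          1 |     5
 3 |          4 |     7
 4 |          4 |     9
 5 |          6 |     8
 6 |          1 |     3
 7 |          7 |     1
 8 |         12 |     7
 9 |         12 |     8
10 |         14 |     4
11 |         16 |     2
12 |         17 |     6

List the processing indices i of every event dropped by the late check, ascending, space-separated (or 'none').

i=0 t=0 v=4: → [0,5); WM=-1
i=1 t=0 v=6: → [0,5); WM=-1
i=2 t=1 v=5: → [0,5); WM=0
i=3 t=4 v=7: → [4,9),[0,5); WM=3
i=4 t=4 v=9: → [4,9),[0,5); WM=3
i=5 t=6 v=8: → [4,9); WM=5; [0,5) fires=5
i=6 t=1 v=3: DROP (t<5-0); WM=5
i=7 t=7 v=1: → [4,9); WM=6
i=8 t=12 v=7: → [12,17),[8,13); WM=11; [4,9) fires=4
i=9 t=12 v=8: → [12,17),[8,13); WM=11
i=10 t=14 v=4: → [12,17); WM=13; [8,13) fires=2
i=11 t=16 v=2: → [16,21),[12,17); WM=15
i=12 t=17 v=6: → [16,21); WM=16

6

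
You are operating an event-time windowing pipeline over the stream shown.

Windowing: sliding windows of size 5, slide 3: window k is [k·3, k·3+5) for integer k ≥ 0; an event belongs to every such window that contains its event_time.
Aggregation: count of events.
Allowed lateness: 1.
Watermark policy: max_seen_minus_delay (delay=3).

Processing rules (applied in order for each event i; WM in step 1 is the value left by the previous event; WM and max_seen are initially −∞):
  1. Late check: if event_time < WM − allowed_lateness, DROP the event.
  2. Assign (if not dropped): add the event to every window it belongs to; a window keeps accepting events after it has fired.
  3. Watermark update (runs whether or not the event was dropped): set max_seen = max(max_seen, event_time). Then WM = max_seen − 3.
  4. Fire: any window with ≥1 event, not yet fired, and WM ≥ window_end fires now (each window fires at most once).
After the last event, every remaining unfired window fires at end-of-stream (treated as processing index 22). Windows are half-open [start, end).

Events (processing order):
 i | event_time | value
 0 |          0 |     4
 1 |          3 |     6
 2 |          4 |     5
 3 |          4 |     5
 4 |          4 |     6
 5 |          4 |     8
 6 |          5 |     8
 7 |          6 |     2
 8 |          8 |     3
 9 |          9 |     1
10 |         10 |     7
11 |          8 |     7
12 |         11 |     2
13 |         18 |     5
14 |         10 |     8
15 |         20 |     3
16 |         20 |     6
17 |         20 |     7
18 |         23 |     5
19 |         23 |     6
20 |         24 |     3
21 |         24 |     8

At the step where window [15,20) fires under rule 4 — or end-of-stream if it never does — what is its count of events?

1

i=0 t=0 v=4: → [0,5); WM=-3
i=1 t=3 v=6: → [3,8),[0,5); WM=0
i=2 t=4 v=5: → [3,8),[0,5); WM=1
i=3 t=4 v=5: → [3,8),[0,5); WM=1
i=4 t=4 v=6: → [3,8),[0,5); WM=1
i=5 t=4 v=8: → [3,8),[0,5); WM=1
i=6 t=5 v=8: → [3,8); WM=2
i=7 t=6 v=2: → [6,11),[3,8); WM=3
i=8 t=8 v=3: → [6,11); WM=5; [0,5) fires=6
i=9 t=9 v=1: → [9,14),[6,11); WM=6
i=10 t=10 v=7: → [9,14),[6,11); WM=7
i=11 t=8 v=7: → [6,11); WM=7
i=12 t=11 v=2: → [9,14); WM=8; [3,8) fires=7
i=13 t=18 v=5: → [18,23),[15,20); WM=15; [6,11) fires=5 [9,14) fires=3
i=14 t=10 v=8: DROP (t<15-1); WM=15
i=15 t=20 v=3: → [18,23); WM=17
i=16 t=20 v=6: → [18,23); WM=17
i=17 t=20 v=7: → [18,23); WM=17
i=18 t=23 v=5: → [21,26); WM=20; [15,20) fires=1
i=19 t=23 v=6: → [21,26); WM=20
i=20 t=24 v=3: → [24,29),[21,26); WM=21
i=21 t=24 v=8: → [24,29),[21,26); WM=21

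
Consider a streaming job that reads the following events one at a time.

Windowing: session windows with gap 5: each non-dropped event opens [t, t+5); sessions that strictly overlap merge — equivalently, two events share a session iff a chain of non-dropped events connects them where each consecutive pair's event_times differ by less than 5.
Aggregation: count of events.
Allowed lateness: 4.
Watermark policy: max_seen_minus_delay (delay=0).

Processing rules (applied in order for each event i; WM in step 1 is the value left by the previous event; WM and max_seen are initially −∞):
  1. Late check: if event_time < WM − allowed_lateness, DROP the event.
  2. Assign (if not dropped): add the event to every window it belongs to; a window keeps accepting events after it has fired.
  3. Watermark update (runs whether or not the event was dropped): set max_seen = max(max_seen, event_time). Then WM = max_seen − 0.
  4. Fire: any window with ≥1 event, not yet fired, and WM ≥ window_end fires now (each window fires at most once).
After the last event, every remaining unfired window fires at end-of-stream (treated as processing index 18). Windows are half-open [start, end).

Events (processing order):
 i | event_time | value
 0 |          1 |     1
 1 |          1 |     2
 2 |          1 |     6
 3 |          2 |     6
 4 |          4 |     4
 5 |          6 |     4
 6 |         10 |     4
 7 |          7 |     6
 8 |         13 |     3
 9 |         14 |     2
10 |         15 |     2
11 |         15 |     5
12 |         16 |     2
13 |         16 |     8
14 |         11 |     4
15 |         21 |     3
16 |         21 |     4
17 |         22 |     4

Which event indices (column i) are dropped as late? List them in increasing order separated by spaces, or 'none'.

i=0 t=1 v=1: → [1,6); WM=1
i=1 t=1 v=2: → [1,6); WM=1
i=2 t=1 v=6: → [1,6); WM=1
i=3 t=2 v=6: → [1,7); WM=2
i=4 t=4 v=4: → [1,9); WM=4
i=5 t=6 v=4: → [1,11); WM=6
i=6 t=10 v=4: → [1,15); WM=10
i=7 t=7 v=6: → [1,15); WM=10
i=8 t=13 v=3: → [1,18); WM=13
i=9 t=14 v=2: → [1,19); WM=14
i=10 t=15 v=2: → [1,20); WM=15
i=11 t=15 v=5: → [1,20); WM=15
i=12 t=16 v=2: → [1,21); WM=16
i=13 t=16 v=8: → [1,21); WM=16
i=14 t=11 v=4: DROP (t<16-4); WM=16
i=15 t=21 v=3: → [21,26); WM=21
i=16 t=21 v=4: → [21,26); WM=21
i=17 t=22 v=4: → [21,27); WM=22

14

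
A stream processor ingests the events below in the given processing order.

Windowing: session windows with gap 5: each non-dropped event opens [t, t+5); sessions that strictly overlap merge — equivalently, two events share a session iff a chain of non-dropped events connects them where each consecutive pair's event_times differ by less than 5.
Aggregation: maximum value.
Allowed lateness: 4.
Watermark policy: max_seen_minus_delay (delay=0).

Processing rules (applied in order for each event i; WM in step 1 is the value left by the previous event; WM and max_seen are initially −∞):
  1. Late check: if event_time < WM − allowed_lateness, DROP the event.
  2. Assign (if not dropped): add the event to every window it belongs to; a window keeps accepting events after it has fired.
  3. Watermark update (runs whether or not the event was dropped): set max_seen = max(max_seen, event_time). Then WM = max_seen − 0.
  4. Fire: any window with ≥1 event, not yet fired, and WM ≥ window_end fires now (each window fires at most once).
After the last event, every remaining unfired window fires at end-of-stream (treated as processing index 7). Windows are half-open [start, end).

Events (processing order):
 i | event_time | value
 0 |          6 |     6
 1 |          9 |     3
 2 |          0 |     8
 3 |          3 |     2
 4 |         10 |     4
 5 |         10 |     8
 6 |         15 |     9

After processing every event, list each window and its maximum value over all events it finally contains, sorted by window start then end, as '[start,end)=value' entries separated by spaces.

[6,15)=8 [15,20)=9

i=0 t=6 v=6: → [6,11); WM=6
i=1 t=9 v=3: → [6,14); WM=9
i=2 t=0 v=8: DROP (t<9-4); WM=9
i=3 t=3 v=2: DROP (t<9-4); WM=9
i=4 t=10 v=4: → [6,15); WM=10
i=5 t=10 v=8: → [6,15); WM=10
i=6 t=15 v=9: → [15,20); WM=15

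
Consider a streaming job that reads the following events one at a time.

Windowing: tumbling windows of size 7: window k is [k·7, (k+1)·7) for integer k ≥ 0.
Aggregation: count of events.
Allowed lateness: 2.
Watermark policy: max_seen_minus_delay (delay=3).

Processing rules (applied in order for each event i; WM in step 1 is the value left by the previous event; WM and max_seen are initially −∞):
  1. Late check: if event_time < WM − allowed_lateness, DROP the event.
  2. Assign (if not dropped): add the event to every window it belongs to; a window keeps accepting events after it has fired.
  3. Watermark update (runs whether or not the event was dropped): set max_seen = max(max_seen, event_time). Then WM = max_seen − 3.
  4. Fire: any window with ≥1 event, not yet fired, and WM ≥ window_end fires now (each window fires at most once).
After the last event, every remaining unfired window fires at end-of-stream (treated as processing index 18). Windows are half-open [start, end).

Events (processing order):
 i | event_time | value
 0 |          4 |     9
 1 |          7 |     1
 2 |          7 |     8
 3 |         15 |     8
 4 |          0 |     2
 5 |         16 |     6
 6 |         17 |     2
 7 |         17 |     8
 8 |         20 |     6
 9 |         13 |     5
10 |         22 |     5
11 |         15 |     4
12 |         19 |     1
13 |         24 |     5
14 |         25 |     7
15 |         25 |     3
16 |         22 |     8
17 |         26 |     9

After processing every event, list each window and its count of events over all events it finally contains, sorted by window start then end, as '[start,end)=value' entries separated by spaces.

i=0 t=4 v=9: → [0,7); WM=1
i=1 t=7 v=1: → [7,14); WM=4
i=2 t=7 v=8: → [7,14); WM=4
i=3 t=15 v=8: → [14,21); WM=12; [0,7) fires=1
i=4 t=0 v=2: DROP (t<12-2); WM=12
i=5 t=16 v=6: → [14,21); WM=13
i=6 t=17 v=2: → [14,21); WM=14; [7,14) fires=2
i=7 t=17 v=8: → [14,21); WM=14
i=8 t=20 v=6: → [14,21); WM=17
i=9 t=13 v=5: DROP (t<17-2); WM=17
i=10 t=22 v=5: → [21,28); WM=19
i=11 t=15 v=4: DROP (t<19-2); WM=19
i=12 t=19 v=1: → [14,21); WM=19
i=13 t=24 v=5: → [21,28); WM=21; [14,21) fires=6
i=14 t=25 v=7: → [21,28); WM=22
i=15 t=25 v=3: → [21,28); WM=22
i=16 t=22 v=8: → [21,28); WM=22
i=17 t=26 v=9: → [21,28); WM=23

[0,7)=1 [7,14)=2 [14,21)=6 [21,28)=6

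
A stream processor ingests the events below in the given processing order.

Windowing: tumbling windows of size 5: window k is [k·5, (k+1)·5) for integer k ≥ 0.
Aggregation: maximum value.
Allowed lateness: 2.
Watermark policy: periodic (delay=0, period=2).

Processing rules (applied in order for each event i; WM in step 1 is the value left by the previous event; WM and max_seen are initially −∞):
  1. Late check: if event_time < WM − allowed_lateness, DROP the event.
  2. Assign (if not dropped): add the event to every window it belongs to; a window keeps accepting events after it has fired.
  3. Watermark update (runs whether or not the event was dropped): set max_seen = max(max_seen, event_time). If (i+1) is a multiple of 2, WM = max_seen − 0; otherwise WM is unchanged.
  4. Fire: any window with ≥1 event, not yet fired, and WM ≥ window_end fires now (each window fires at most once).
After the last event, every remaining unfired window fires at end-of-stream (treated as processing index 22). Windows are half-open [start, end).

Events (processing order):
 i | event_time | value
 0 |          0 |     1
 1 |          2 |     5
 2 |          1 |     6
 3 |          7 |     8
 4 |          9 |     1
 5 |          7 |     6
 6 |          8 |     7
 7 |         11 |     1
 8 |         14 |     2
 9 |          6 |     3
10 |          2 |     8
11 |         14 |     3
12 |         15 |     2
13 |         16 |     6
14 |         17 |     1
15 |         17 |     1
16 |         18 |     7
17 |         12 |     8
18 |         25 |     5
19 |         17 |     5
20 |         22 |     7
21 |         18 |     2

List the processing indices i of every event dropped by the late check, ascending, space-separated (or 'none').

9 10 17 20 21

i=0 t=0 v=1: → [0,5); WM=−∞
i=1 t=2 v=5: → [0,5); WM=2
i=2 t=1 v=6: → [0,5); WM=2
i=3 t=7 v=8: → [5,10); WM=7; [0,5) fires=6
i=4 t=9 v=1: → [5,10); WM=7
i=5 t=7 v=6: → [5,10); WM=9
i=6 t=8 v=7: → [5,10); WM=9
i=7 t=11 v=1: → [10,15); WM=11; [5,10) fires=8
i=8 t=14 v=2: → [10,15); WM=11
i=9 t=6 v=3: DROP (t<11-2); WM=14
i=10 t=2 v=8: DROP (t<14-2); WM=14
i=11 t=14 v=3: → [10,15); WM=14
i=12 t=15 v=2: → [15,20); WM=14
i=13 t=16 v=6: → [15,20); WM=16; [10,15) fires=3
i=14 t=17 v=1: → [15,20); WM=16
i=15 t=17 v=1: → [15,20); WM=17
i=16 t=18 v=7: → [15,20); WM=17
i=17 t=12 v=8: DROP (t<17-2); WM=18
i=18 t=25 v=5: → [25,30); WM=18
i=19 t=17 v=5: → [15,20); WM=25; [15,20) fires=7
i=20 t=22 v=7: DROP (t<25-2); WM=25
i=21 t=18 v=2: DROP (t<25-2); WM=25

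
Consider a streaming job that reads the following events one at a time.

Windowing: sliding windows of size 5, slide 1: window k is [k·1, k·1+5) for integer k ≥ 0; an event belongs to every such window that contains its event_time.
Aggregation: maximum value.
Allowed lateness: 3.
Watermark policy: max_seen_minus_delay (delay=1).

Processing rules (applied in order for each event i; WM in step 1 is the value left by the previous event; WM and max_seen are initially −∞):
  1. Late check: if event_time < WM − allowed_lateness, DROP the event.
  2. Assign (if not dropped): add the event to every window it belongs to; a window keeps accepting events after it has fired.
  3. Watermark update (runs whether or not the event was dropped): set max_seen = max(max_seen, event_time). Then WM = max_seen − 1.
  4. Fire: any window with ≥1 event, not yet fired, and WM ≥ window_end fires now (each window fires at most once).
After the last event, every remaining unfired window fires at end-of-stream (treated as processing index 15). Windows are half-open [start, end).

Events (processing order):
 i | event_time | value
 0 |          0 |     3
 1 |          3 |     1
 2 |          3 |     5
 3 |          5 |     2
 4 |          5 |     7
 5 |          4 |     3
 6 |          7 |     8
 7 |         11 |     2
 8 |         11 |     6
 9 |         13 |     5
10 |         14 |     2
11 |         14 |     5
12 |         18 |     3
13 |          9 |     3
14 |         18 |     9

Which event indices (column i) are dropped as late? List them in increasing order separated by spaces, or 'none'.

i=0 t=0 v=3: → [0,5); WM=-1
i=1 t=3 v=1: → [3,8),[2,7),[1,6),[0,5); WM=2
i=2 t=3 v=5: → [3,8),[2,7),[1,6),[0,5); WM=2
i=3 t=5 v=2: → [5,10),[4,9),[3,8),[2,7),[1,6); WM=4
i=4 t=5 v=7: → [5,10),[4,9),[3,8),[2,7),[1,6); WM=4
i=5 t=4 v=3: → [4,9),[3,8),[2,7),[1,6),[0,5); WM=4
i=6 t=7 v=8: → [7,12),[6,11),[5,10),[4,9),[3,8); WM=6; [0,5) fires=5 [1,6) fires=7
i=7 t=11 v=2: → [11,16),[10,15),[9,14),[8,13),[7,12); WM=10; [2,7) fires=7 [3,8) fires=8 [4,9) fires=8 [5,10) fires=8
i=8 t=11 v=6: → [11,16),[10,15),[9,14),[8,13),[7,12); WM=10
i=9 t=13 v=5: → [13,18),[12,17),[11,16),[10,15),[9,14); WM=12; [6,11) fires=8 [7,12) fires=8
i=10 t=14 v=2: → [14,19),[13,18),[12,17),[11,16),[10,15); WM=13; [8,13) fires=6
i=11 t=14 v=5: → [14,19),[13,18),[12,17),[11,16),[10,15); WM=13
i=12 t=18 v=3: → [18,23),[17,22),[16,21),[15,20),[14,19); WM=17; [9,14) fires=6 [10,15) fires=6 [11,16) fires=6 [12,17) fires=5
i=13 t=9 v=3: DROP (t<17-3); WM=17
i=14 t=18 v=9: → [18,23),[17,22),[16,21),[15,20),[14,19); WM=17

13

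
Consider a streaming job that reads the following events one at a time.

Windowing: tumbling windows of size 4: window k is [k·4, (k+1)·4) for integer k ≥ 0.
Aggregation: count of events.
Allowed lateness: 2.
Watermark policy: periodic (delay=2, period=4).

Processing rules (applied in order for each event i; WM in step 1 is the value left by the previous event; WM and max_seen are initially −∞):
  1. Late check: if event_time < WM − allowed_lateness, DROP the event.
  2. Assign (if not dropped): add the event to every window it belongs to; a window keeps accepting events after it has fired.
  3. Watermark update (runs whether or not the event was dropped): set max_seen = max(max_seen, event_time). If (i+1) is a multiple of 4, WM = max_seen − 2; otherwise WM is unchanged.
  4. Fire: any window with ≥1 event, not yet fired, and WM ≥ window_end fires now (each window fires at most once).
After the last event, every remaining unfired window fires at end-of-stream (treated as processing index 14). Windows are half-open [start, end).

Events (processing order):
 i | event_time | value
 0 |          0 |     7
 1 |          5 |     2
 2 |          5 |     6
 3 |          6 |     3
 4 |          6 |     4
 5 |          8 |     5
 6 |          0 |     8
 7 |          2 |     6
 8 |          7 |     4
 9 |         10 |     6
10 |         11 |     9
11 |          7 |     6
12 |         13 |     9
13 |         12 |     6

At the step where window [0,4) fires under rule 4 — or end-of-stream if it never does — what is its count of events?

1

i=0 t=0 v=7: → [0,4); WM=−∞
i=1 t=5 v=2: → [4,8); WM=−∞
i=2 t=5 v=6: → [4,8); WM=−∞
i=3 t=6 v=3: → [4,8); WM=4; [0,4) fires=1
i=4 t=6 v=4: → [4,8); WM=4
i=5 t=8 v=5: → [8,12); WM=4
i=6 t=0 v=8: DROP (t<4-2); WM=4
i=7 t=2 v=6: → [0,4); WM=6
i=8 t=7 v=4: → [4,8); WM=6
i=9 t=10 v=6: → [8,12); WM=6
i=10 t=11 v=9: → [8,12); WM=6
i=11 t=7 v=6: → [4,8); WM=9; [4,8) fires=6
i=12 t=13 v=9: → [12,16); WM=9
i=13 t=12 v=6: → [12,16); WM=9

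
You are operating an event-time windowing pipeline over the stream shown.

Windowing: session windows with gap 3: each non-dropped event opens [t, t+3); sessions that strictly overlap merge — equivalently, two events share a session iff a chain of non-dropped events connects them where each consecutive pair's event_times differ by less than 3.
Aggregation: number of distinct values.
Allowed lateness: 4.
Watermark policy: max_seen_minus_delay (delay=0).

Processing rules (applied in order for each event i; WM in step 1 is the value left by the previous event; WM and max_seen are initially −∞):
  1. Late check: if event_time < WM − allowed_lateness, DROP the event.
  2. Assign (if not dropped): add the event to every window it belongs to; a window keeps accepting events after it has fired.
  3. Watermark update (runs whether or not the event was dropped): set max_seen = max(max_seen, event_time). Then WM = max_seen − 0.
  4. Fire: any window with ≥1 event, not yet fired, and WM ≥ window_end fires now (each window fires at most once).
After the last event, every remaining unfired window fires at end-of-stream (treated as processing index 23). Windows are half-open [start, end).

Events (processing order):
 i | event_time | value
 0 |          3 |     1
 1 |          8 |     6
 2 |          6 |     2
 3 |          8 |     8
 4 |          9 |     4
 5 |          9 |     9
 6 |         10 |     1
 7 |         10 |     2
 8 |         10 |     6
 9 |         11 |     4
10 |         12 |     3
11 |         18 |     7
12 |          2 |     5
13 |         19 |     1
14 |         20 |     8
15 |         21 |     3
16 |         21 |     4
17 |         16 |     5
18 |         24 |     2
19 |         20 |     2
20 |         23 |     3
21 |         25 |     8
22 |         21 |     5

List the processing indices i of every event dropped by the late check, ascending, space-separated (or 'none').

12 17

i=0 t=3 v=1: → [3,6); WM=3
i=1 t=8 v=6: → [8,11); WM=8
i=2 t=6 v=2: → [6,11); WM=8
i=3 t=8 v=8: → [6,11); WM=8
i=4 t=9 v=4: → [6,12); WM=9
i=5 t=9 v=9: → [6,12); WM=9
i=6 t=10 v=1: → [6,13); WM=10
i=7 t=10 v=2: → [6,13); WM=10
i=8 t=10 v=6: → [6,13); WM=10
i=9 t=11 v=4: → [6,14); WM=11
i=10 t=12 v=3: → [6,15); WM=12
i=11 t=18 v=7: → [18,21); WM=18
i=12 t=2 v=5: DROP (t<18-4); WM=18
i=13 t=19 v=1: → [18,22); WM=19
i=14 t=20 v=8: → [18,23); WM=20
i=15 t=21 v=3: → [18,24); WM=21
i=16 t=21 v=4: → [18,24); WM=21
i=17 t=16 v=5: DROP (t<21-4); WM=21
i=18 t=24 v=2: → [24,27); WM=24
i=19 t=20 v=2: → [18,24); WM=24
i=20 t=23 v=3: → [18,27); WM=24
i=21 t=25 v=8: → [18,28); WM=25
i=22 t=21 v=5: → [18,28); WM=25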